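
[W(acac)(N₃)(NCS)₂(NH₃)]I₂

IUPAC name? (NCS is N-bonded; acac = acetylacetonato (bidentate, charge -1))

The 2 iodide counter-ions carry a total charge of -2, so each complex ion is 2+.
Ligand charges: 2×isothiocyanato (-1 each), 1×ammine (neutral), 1×azido (-1 each), 1×acetylacetonato (-1 each); total -4. So W + (-4) = 2+, giving W = +6.
Ligands are named alphabetically: acetylacetonato before ammine before azido before isothiocyanato.

(acetylacetonato)ammineazidodiisothiocyanatotungsten(VI) iodide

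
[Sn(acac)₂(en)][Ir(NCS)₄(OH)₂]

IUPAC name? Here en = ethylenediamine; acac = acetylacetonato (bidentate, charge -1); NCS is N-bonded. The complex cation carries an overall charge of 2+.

bis(acetylacetonato)(ethylenediamine)tin(IV) dihydroxotetraisothiocyanatoiridate(IV)

Both ions are complex: the cation is named first with the plain metal name, the anion second with the -ate form; each ion's ligands are alphabetised independently.
The complex cation is given as 2+; its ligand charges sum to -2, so Sn = +4.
A 1:1 salt means the anion carries the equal and opposite charge, 2−.
Anion: ligand charges sum to -6; for the ion to be 2−, Ir = +4.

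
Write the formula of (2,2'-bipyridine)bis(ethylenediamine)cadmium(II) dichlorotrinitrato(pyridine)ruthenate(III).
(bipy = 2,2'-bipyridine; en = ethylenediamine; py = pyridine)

[Cd(bipy)(en)2][RuCl2(NO3)3(py)]

Cation [Cd…]: ligand charges 0, Cd(II) ⇒ ion charge 2+.
Anion [Ru…]: ligand charges -5, Ru(III) ⇒ ion charge 2−.
One 2+ cation balances one 2− anion.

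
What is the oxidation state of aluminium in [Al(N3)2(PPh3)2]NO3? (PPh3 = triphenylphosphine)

+3

1 nitrate outside the brackets (-1 each) → the complex ion is 1+.
Ligand charges: 2×N3 = -2; 2×PPh3 neutral; sum -2.
Al + (-2) = 1+ ⇒ Al is +3.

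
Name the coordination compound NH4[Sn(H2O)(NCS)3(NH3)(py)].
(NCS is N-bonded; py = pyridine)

ammonium ammineaquatriisothiocyanato(pyridine)stannate(II)

The 1 ammonium counter-ion carries a total charge of +1, so each complex ion is 1−.
Ligand charges: 1×aqua (neutral), 3×isothiocyanato (-1 each), 1×pyridine (neutral), 1×ammine (neutral); total -3. So Sn + (-3) = 1−, giving Sn = +2.
The complex ion is anionic, so tin takes the -ate form stannate(II).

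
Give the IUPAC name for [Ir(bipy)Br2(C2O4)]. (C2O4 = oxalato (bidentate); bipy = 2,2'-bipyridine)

There is no counter-ion, so the complex is neutral overall.
Ligand charges: 1×oxalato (-2 each), 2×bromo (-1 each), 1×2,2'-bipyridine (neutral); total -4. So Ir + (-4) = 0, giving Ir = +4.
Ligands are named alphabetically: bipyridine before bromo before oxalato.

(2,2'-bipyridine)dibromooxalatoiridium(IV)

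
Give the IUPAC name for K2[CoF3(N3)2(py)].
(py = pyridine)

The 2 potassium counter-ions carry a total charge of +2, so each complex ion is 2−.
Ligand charges: 1×pyridine (neutral), 2×azido (-1 each), 3×fluoro (-1 each); total -5. So Co + (-5) = 2−, giving Co = +3.
The complex ion is anionic, so cobalt takes the -ate form cobaltate(III).

potassium diazidotrifluoro(pyridine)cobaltate(III)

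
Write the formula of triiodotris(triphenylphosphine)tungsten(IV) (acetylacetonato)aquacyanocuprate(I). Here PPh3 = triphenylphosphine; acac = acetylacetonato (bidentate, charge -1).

[WI3(PPh3)3][Cu(acac)(CN)(H2O)]

Cation [W…]: ligand charges -3, W(IV) ⇒ ion charge 1+.
Anion [Cu…]: ligand charges -2, Cu(I) ⇒ ion charge 1−.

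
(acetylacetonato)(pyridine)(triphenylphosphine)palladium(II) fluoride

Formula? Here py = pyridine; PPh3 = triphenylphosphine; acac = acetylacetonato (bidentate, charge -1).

Ligands: 1 pyridine (py, neutral), 1 triphenylphosphine (PPh3, neutral), 1 acetylacetonato (acac, -1). Ligand charge sum = -1.
With Pd in oxidation state +2, the complex ion is [Pd...]^1+.
Charge balance with fluoride (-1) requires 1 complex ion per 1 fluoride.

[Pd(acac)(PPh3)(py)]F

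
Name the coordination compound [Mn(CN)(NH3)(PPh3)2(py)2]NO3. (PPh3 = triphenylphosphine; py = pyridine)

amminecyanobis(pyridine)bis(triphenylphosphine)manganese(II) nitrate

The 1 nitrate counter-ion carries a total charge of -1, so each complex ion is 1+.
Ligand charges: 1×ammine (neutral), 2×triphenylphosphine (neutral), 1×cyano (-1 each), 2×pyridine (neutral); total -1. So Mn + (-1) = 1+, giving Mn = +2.
Ligands are named alphabetically: ammine before cyano before pyridine before triphenylphosphine.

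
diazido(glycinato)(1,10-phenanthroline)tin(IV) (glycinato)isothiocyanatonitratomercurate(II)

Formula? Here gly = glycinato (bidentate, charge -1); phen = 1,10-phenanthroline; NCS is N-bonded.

Cation [Sn…]: ligand charges -3, Sn(IV) ⇒ ion charge 1+.
Anion [Hg…]: ligand charges -3, Hg(II) ⇒ ion charge 1−.
One 1+ cation balances one 1− anion.

[Sn(gly)(N3)2(phen)][Hg(gly)(NCS)(NO3)]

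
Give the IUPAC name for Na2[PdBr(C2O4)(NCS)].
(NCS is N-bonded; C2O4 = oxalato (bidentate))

sodium bromoisothiocyanatooxalatopalladate(II)

The 2 sodium counter-ions carry a total charge of +2, so each complex ion is 2−.
Ligand charges: 1×isothiocyanato (-1 each), 1×oxalato (-2 each), 1×bromo (-1 each); total -4. So Pd + (-4) = 2−, giving Pd = +2.
Ligands are named alphabetically: bromo before isothiocyanato before oxalato.
The complex ion is anionic, so palladium takes the -ate form palladate(II).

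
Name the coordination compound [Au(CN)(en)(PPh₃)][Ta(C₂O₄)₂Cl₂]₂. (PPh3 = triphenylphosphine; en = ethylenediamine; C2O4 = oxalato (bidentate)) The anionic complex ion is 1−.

cyano(ethylenediamine)(triphenylphosphine)gold(III) dichlorodioxalatotantalate(V)

The complex anion is given as 1−; its ligand charges sum to -6, so Ta = +5.
With 2 anions per cation, the cation must be 2×1 = 2+.
Cation: ligand charges sum to -1; for the ion to be 2+, Au = +3.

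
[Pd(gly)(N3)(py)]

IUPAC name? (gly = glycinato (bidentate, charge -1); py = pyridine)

azido(glycinato)(pyridine)palladium(II)

There is no counter-ion, so the complex is neutral overall.
Ligand charges: 1×azido (-1 each), 1×glycinato (-1 each), 1×pyridine (neutral); total -2. So Pd + (-2) = 0, giving Pd = +2.
Ligands are named alphabetically: azido before glycinato before pyridine.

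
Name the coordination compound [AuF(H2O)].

There is no counter-ion, so the complex is neutral overall.
Ligand charges: 1×aqua (neutral), 1×fluoro (-1 each); total -1. So Au + (-1) = 0, giving Au = +1.
Ligands are named alphabetically: aqua before fluoro.

aquafluorogold(I)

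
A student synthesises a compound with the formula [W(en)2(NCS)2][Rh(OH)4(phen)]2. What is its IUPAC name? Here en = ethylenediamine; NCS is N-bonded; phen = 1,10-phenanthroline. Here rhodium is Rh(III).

bis(ethylenediamine)diisothiocyanatotungsten(IV) tetrahydroxo(1,10-phenanthroline)rhodate(III)

Both ions are complex: the cation is named first with the plain metal name, the anion second with the -ate form; each ion's ligands are alphabetised independently.
Rh is given as +3; the anion's ligand charges sum to -4, so the complex anion is 1−.
With 2 anions per cation, the cation must be 2×1 = 2+.
Cation: ligand charges sum to -2; for the ion to be 2+, W = +4.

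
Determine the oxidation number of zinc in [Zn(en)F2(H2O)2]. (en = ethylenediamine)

No counter-ion: the bracketed complex is neutral.
Ligand charges: 2×F = -2; 2×H2O neutral; 1×en neutral; sum -2.
Zn + (-2) = 0 ⇒ Zn is +2.

+2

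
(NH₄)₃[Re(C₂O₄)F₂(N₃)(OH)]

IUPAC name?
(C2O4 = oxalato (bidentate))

The 3 ammonium counter-ions carry a total charge of +3, so each complex ion is 3−.
Ligand charges: 1×hydroxo (-1 each), 1×oxalato (-2 each), 2×fluoro (-1 each), 1×azido (-1 each); total -6. So Re + (-6) = 3−, giving Re = +3.
Ligands are named alphabetically: azido before fluoro before hydroxo before oxalato.
The complex ion is anionic, so rhenium takes the -ate form rhenate(III).

ammonium azidodifluorohydroxooxalatorhenate(III)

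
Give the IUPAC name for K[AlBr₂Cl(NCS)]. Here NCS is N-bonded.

potassium dibromochloroisothiocyanatoaluminate(III)

The 1 potassium counter-ion carries a total charge of +1, so each complex ion is 1−.
Ligand charges: 2×bromo (-1 each), 1×isothiocyanato (-1 each), 1×chloro (-1 each); total -4. So Al + (-4) = 1−, giving Al = +3.
Ligands are named alphabetically: bromo before chloro before isothiocyanato.
The complex ion is anionic, so aluminium takes the -ate form aluminate(III).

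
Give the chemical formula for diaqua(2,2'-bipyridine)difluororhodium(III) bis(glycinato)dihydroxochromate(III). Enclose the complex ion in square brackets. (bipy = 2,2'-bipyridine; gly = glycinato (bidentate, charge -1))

[Rh(bipy)F2(H2O)2][Cr(gly)2(OH)2]

Cation [Rh…]: ligand charges -2, Rh(III) ⇒ ion charge 1+.
Anion [Cr…]: ligand charges -4, Cr(III) ⇒ ion charge 1−.
One 1+ cation balances one 1− anion.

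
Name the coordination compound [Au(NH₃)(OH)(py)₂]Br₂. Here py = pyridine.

amminehydroxobis(pyridine)gold(III) bromide

The 2 bromide counter-ions carry a total charge of -2, so each complex ion is 2+.
Ligand charges: 1×ammine (neutral), 1×hydroxo (-1 each), 2×pyridine (neutral); total -1. So Au + (-1) = 2+, giving Au = +3.
Ligands are named alphabetically: ammine before hydroxo before pyridine.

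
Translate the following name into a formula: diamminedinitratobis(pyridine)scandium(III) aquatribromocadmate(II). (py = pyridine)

Cation [Sc…]: ligand charges -2, Sc(III) ⇒ ion charge 1+.
Anion [Cd…]: ligand charges -3, Cd(II) ⇒ ion charge 1−.
One 1+ cation balances one 1− anion.

[Sc(NH3)2(NO3)2(py)2][CdBr3(H2O)]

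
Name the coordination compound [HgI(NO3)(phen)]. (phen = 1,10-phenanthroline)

There is no counter-ion, so the complex is neutral overall.
Ligand charges: 1×iodo (-1 each), 1×nitrato (-1 each), 1×1,10-phenanthroline (neutral); total -2. So Hg + (-2) = 0, giving Hg = +2.
Ligands are named alphabetically: iodo before nitrato before phenanthroline.

iodonitrato(1,10-phenanthroline)mercury(II)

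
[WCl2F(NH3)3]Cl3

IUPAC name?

The 3 chloride counter-ions carry a total charge of -3, so each complex ion is 3+.
Ligand charges: 3×ammine (neutral), 1×fluoro (-1 each), 2×chloro (-1 each); total -3. So W + (-3) = 3+, giving W = +6.
Ligands are named alphabetically: ammine before chloro before fluoro.

triamminedichlorofluorotungsten(VI) chloride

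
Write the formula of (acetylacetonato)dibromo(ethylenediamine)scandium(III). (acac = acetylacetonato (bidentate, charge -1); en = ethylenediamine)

Ligands: 1 acetylacetonato (acac, -1), 2 bromo (Br, -1), 1 ethylenediamine (en, neutral). Ligand charge sum = -3.
With Sc in oxidation state +3, the complex ion is [Sc...].

[Sc(acac)Br2(en)]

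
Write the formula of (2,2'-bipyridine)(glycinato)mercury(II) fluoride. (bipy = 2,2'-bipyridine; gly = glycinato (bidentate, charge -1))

[Hg(bipy)(gly)]F

Ligands: 1 2,2'-bipyridine (bipy, neutral), 1 glycinato (gly, -1). Ligand charge sum = -1.
With Hg in oxidation state +2, the complex ion is [Hg...]^1+.
Charge balance with fluoride (-1) requires 1 complex ion per 1 fluoride.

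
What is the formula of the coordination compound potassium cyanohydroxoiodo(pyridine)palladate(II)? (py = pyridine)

K[Pd(CN)I(OH)(py)]

Ligands: 1 cyano (CN, -1), 1 iodo (I, -1), 1 hydroxo (OH, -1), 1 pyridine (py, neutral). Ligand charge sum = -3.
With Pd in oxidation state +2, the complex ion is [Pd...]^1−.
Charge balance with potassium (+1) requires 1 complex ion per 1 potassium.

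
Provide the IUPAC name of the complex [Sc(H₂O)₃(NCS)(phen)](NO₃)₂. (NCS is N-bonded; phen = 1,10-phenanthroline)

triaquaisothiocyanato(1,10-phenanthroline)scandium(III) nitrate

The 2 nitrate counter-ions carry a total charge of -2, so each complex ion is 2+.
Ligand charges: 1×isothiocyanato (-1 each), 1×1,10-phenanthroline (neutral), 3×aqua (neutral); total -1. So Sc + (-1) = 2+, giving Sc = +3.
Ligands are named alphabetically: aqua before isothiocyanato before phenanthroline.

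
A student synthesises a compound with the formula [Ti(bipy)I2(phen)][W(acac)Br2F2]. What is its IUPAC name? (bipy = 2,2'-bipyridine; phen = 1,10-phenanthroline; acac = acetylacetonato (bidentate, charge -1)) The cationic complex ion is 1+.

(2,2'-bipyridine)diiodo(1,10-phenanthroline)titanium(III) (acetylacetonato)dibromodifluorotungstate(IV)

Both ions are complex: the cation is named first with the plain metal name, the anion second with the -ate form; each ion's ligands are alphabetised independently.
The complex cation is given as 1+; its ligand charges sum to -2, so Ti = +3.
A 1:1 salt means the anion carries the equal and opposite charge, 1−.
Anion: ligand charges sum to -5; for the ion to be 1−, W = +4.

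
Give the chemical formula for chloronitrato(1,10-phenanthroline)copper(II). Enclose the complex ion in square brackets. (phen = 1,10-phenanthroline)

[CuCl(NO3)(phen)]

Ligands: 1 nitrato (NO3, -1), 1 chloro (Cl, -1), 1 1,10-phenanthroline (phen, neutral). Ligand charge sum = -2.
With Cu in oxidation state +2, the complex ion is [Cu...].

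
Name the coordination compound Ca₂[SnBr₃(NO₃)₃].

calcium tribromotrinitratostannate(II)

The 2 calcium counter-ions carry a total charge of +4, so each complex ion is 4−.
Ligand charges: 3×bromo (-1 each), 3×nitrato (-1 each); total -6. So Sn + (-6) = 4−, giving Sn = +2.
Ligands are named alphabetically: bromo before nitrato.
The complex ion is anionic, so tin takes the -ate form stannate(II).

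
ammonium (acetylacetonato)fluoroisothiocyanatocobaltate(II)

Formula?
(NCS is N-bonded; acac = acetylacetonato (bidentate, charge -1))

NH4[Co(acac)F(NCS)]

Ligands: 1 fluoro (F, -1), 1 isothiocyanato (NCS, -1), 1 acetylacetonato (acac, -1). Ligand charge sum = -3.
With Co in oxidation state +2, the complex ion is [Co...]^1−.
Charge balance with ammonium (+1) requires 1 complex ion per 1 ammonium.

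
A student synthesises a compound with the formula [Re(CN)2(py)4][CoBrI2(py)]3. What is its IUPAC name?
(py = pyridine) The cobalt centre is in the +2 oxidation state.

dicyanotetrakis(pyridine)rhenium(V) bromodiiodo(pyridine)cobaltate(II)

Both ions are complex: the cation is named first with the plain metal name, the anion second with the -ate form; each ion's ligands are alphabetised independently.
Co is given as +2; the anion's ligand charges sum to -3, so the complex anion is 1−.
With 3 anions per cation, the cation must be 3×1 = 3+.
Cation: ligand charges sum to -2; for the ion to be 3+, Re = +5.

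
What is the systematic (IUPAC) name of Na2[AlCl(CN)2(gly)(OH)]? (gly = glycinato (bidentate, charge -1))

sodium chlorodicyano(glycinato)hydroxoaluminate(III)

The 2 sodium counter-ions carry a total charge of +2, so each complex ion is 2−.
Ligand charges: 1×glycinato (-1 each), 2×cyano (-1 each), 1×hydroxo (-1 each), 1×chloro (-1 each); total -5. So Al + (-5) = 2−, giving Al = +3.
Ligands are named alphabetically: chloro before cyano before glycinato before hydroxo.
The complex ion is anionic, so aluminium takes the -ate form aluminate(III).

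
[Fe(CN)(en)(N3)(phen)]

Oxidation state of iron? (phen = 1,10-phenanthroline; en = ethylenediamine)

No counter-ion: the bracketed complex is neutral.
Ligand charges: 1×phen neutral; 1×N3 = -1; 1×en neutral; 1×CN = -1; sum -2.
Fe + (-2) = 0 ⇒ Fe is +2.

+2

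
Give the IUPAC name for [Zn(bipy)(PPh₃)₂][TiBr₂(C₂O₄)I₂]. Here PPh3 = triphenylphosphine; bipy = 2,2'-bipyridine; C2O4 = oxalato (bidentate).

Zinc is always +2 in its complexes; the cation's ligand charges sum to 0, so the complex cation is 2+.
A 1:1 salt means the anion carries the equal and opposite charge, 2−.
Anion: ligand charges sum to -6; for the ion to be 2−, Ti = +4.

(2,2'-bipyridine)bis(triphenylphosphine)zinc(II) dibromodiiodooxalatotitanate(IV)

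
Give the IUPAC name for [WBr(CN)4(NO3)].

There is no counter-ion, so the complex is neutral overall.
Ligand charges: 4×cyano (-1 each), 1×nitrato (-1 each), 1×bromo (-1 each); total -6. So W + (-6) = 0, giving W = +6.
Ligands are named alphabetically: bromo before cyano before nitrato.

bromotetracyanonitratotungsten(VI)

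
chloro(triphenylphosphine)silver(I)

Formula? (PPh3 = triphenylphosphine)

[AgCl(PPh3)]

Ligands: 1 triphenylphosphine (PPh3, neutral), 1 chloro (Cl, -1). Ligand charge sum = -1.
With Ag in oxidation state +1, the complex ion is [Ag...].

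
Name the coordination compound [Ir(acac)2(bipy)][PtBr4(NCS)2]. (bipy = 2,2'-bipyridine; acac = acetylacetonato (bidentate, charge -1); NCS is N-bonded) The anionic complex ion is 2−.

bis(acetylacetonato)(2,2'-bipyridine)iridium(IV) tetrabromodiisothiocyanatoplatinate(IV)

Both ions are complex: the cation is named first with the plain metal name, the anion second with the -ate form; each ion's ligands are alphabetised independently.
The complex anion is given as 2−; its ligand charges sum to -6, so Pt = +4.
A 1:1 salt means the cation carries the equal and opposite charge, 2+.
Cation: ligand charges sum to -2; for the ion to be 2+, Ir = +4.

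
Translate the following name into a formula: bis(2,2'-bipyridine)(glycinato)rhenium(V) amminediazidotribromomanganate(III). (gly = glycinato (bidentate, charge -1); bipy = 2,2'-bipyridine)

Cation [Re…]: ligand charges -1, Re(V) ⇒ ion charge 4+.
Anion [Mn…]: ligand charges -5, Mn(III) ⇒ ion charge 2−.

[Re(bipy)2(gly)][MnBr3(N3)2(NH3)]2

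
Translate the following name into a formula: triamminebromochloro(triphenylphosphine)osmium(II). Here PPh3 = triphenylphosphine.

Ligands: 1 chloro (Cl, -1), 1 bromo (Br, -1), 1 triphenylphosphine (PPh3, neutral), 3 ammine (NH3, neutral). Ligand charge sum = -2.
With Os in oxidation state +2, the complex ion is [Os...].

[OsBrCl(NH3)3(PPh3)]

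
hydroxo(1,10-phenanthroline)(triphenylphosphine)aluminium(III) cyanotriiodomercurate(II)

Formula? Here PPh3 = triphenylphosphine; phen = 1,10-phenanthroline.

Cation [Al…]: ligand charges -1, Al(III) ⇒ ion charge 2+.
Anion [Hg…]: ligand charges -4, Hg(II) ⇒ ion charge 2−.
One 2+ cation balances one 2− anion.

[Al(OH)(phen)(PPh3)][Hg(CN)I3]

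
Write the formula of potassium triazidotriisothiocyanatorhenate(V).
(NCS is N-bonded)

Ligands: 3 azido (N3, -1), 3 isothiocyanato (NCS, -1). Ligand charge sum = -6.
With Re in oxidation state +5, the complex ion is [Re...]^1−.
Charge balance with potassium (+1) requires 1 complex ion per 1 potassium.

K[Re(N3)3(NCS)3]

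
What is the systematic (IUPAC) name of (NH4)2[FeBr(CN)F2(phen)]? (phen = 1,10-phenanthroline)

ammonium bromocyanodifluoro(1,10-phenanthroline)ferrate(II)

The 2 ammonium counter-ions carry a total charge of +2, so each complex ion is 2−.
Ligand charges: 1×bromo (-1 each), 1×cyano (-1 each), 1×1,10-phenanthroline (neutral), 2×fluoro (-1 each); total -4. So Fe + (-4) = 2−, giving Fe = +2.
The complex ion is anionic, so iron takes the -ate form ferrate(II).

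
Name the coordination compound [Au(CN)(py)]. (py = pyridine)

There is no counter-ion, so the complex is neutral overall.
Ligand charges: 1×cyano (-1 each), 1×pyridine (neutral); total -1. So Au + (-1) = 0, giving Au = +1.
Ligands are named alphabetically: cyano before pyridine.

cyano(pyridine)gold(I)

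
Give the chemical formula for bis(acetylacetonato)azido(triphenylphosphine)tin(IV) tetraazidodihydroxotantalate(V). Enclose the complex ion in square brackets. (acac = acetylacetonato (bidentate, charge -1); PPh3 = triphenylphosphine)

[Sn(acac)2(N3)(PPh3)][Ta(N3)4(OH)2]

Cation [Sn…]: ligand charges -3, Sn(IV) ⇒ ion charge 1+.
Anion [Ta…]: ligand charges -6, Ta(V) ⇒ ion charge 1−.
One 1+ cation balances one 1− anion.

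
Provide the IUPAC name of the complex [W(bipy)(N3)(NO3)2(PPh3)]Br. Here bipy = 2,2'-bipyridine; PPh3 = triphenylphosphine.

azido(2,2'-bipyridine)dinitrato(triphenylphosphine)tungsten(IV) bromide

The 1 bromide counter-ion carries a total charge of -1, so each complex ion is 1+.
Ligand charges: 1×2,2'-bipyridine (neutral), 2×nitrato (-1 each), 1×azido (-1 each), 1×triphenylphosphine (neutral); total -3. So W + (-3) = 1+, giving W = +4.
Ligands are named alphabetically: azido before bipyridine before nitrato before triphenylphosphine.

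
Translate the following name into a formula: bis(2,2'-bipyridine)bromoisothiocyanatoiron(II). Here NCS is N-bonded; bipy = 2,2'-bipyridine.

Ligands: 1 bromo (Br, -1), 1 isothiocyanato (NCS, -1), 2 2,2'-bipyridine (bipy, neutral). Ligand charge sum = -2.
With Fe in oxidation state +2, the complex ion is [Fe...].

[Fe(bipy)2Br(NCS)]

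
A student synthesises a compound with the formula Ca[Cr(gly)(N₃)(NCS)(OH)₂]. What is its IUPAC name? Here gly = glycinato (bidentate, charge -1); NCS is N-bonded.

calcium azido(glycinato)dihydroxoisothiocyanatochromate(III)

The 1 calcium counter-ion carries a total charge of +2, so each complex ion is 2−.
Ligand charges: 1×glycinato (-1 each), 2×hydroxo (-1 each), 1×isothiocyanato (-1 each), 1×azido (-1 each); total -5. So Cr + (-5) = 2−, giving Cr = +3.
The complex ion is anionic, so chromium takes the -ate form chromate(III).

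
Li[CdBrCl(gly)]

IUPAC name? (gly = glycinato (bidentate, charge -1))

The 1 lithium counter-ion carries a total charge of +1, so each complex ion is 1−.
Ligand charges: 1×chloro (-1 each), 1×glycinato (-1 each), 1×bromo (-1 each); total -3. So Cd + (-3) = 1−, giving Cd = +2.
Ligands are named alphabetically: bromo before chloro before glycinato.
The complex ion is anionic, so cadmium takes the -ate form cadmate(II).

lithium bromochloro(glycinato)cadmate(II)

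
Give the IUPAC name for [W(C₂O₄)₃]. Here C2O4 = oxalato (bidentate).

trioxalatotungsten(VI)

There is no counter-ion, so the complex is neutral overall.
Ligand charges: 3×oxalato (-2 each); total -6. So W + (-6) = 0, giving W = +6.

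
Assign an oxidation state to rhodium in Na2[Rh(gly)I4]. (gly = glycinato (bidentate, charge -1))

2 sodium outside the brackets (+1 each) → the complex ion is 2−.
Ligand charges: 1×gly = -1; 4×I = -4; sum -5.
Rh + (-5) = 2− ⇒ Rh is +3.

+3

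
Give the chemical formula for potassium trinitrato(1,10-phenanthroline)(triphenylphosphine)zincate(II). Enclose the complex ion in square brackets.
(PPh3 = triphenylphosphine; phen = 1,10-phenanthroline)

K[Zn(NO3)3(phen)(PPh3)]

Ligands: 3 nitrato (NO3, -1), 1 triphenylphosphine (PPh3, neutral), 1 1,10-phenanthroline (phen, neutral). Ligand charge sum = -3.
With Zn in oxidation state +2, the complex ion is [Zn...]^1−.
Charge balance with potassium (+1) requires 1 complex ion per 1 potassium.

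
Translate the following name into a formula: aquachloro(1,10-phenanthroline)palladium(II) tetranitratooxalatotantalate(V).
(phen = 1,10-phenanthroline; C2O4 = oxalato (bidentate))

Cation [Pd…]: ligand charges -1, Pd(II) ⇒ ion charge 1+.
Anion [Ta…]: ligand charges -6, Ta(V) ⇒ ion charge 1−.
One 1+ cation balances one 1− anion.

[PdCl(H2O)(phen)][Ta(C2O4)(NO3)4]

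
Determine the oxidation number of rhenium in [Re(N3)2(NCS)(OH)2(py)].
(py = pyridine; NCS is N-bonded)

+5

No counter-ion: the bracketed complex is neutral.
Ligand charges: 1×py neutral; 2×OH = -2; 1×NCS = -1; 2×N3 = -2; sum -5.
Re + (-5) = 0 ⇒ Re is +5.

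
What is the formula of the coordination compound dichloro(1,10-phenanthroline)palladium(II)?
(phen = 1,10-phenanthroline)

Ligands: 2 chloro (Cl, -1), 1 1,10-phenanthroline (phen, neutral). Ligand charge sum = -2.
With Pd in oxidation state +2, the complex ion is [Pd...].

[PdCl2(phen)]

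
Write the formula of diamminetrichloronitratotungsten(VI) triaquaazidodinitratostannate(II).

Cation [W…]: ligand charges -4, W(VI) ⇒ ion charge 2+.
Anion [Sn…]: ligand charges -3, Sn(II) ⇒ ion charge 1−.

[WCl3(NH3)2(NO3)][Sn(H2O)3(N3)(NO3)2]2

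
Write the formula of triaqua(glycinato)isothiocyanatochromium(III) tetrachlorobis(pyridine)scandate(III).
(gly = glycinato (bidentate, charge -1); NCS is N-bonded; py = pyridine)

Cation [Cr…]: ligand charges -2, Cr(III) ⇒ ion charge 1+.
Anion [Sc…]: ligand charges -4, Sc(III) ⇒ ion charge 1−.
One 1+ cation balances one 1− anion.

[Cr(gly)(H2O)3(NCS)][ScCl4(py)2]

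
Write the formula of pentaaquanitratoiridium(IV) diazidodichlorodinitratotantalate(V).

[Ir(H2O)5(NO3)][TaCl2(N3)2(NO3)2]3

Cation [Ir…]: ligand charges -1, Ir(IV) ⇒ ion charge 3+.
Anion [Ta…]: ligand charges -6, Ta(V) ⇒ ion charge 1−.
One 3+ cation requires 3 of the 1− anion.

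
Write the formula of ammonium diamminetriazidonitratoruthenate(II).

Ligands: 2 ammine (NH3, neutral), 3 azido (N3, -1), 1 nitrato (NO3, -1). Ligand charge sum = -4.
Charge balance with ammonium (+1) requires 1 complex ion per 2 ammonium.

(NH4)2[Ru(N3)3(NH3)2(NO3)]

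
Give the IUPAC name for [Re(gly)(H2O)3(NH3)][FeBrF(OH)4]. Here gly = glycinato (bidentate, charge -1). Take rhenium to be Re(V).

amminetriaqua(glycinato)rhenium(V) bromofluorotetrahydroxoferrate(II)

Both ions are complex: the cation is named first with the plain metal name, the anion second with the -ate form; each ion's ligands are alphabetised independently.
Re is given as +5; the cation's ligand charges sum to -1, so the complex cation is 4+.
A 1:1 salt means the anion carries the equal and opposite charge, 4−.
Anion: ligand charges sum to -6; for the ion to be 4−, Fe = +2.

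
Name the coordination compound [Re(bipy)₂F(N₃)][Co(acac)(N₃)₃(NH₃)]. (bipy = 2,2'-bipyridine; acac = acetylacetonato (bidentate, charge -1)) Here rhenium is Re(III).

azidobis(2,2'-bipyridine)fluororhenium(III) (acetylacetonato)amminetriazidocobaltate(III)

Both ions are complex: the cation is named first with the plain metal name, the anion second with the -ate form; each ion's ligands are alphabetised independently.
Re is given as +3; the cation's ligand charges sum to -2, so the complex cation is 1+.
A 1:1 salt means the anion carries the equal and opposite charge, 1−.
Anion: ligand charges sum to -4; for the ion to be 1−, Co = +3.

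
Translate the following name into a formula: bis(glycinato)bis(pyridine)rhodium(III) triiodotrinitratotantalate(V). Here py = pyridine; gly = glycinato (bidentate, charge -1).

Cation [Rh…]: ligand charges -2, Rh(III) ⇒ ion charge 1+.
Anion [Ta…]: ligand charges -6, Ta(V) ⇒ ion charge 1−.
One 1+ cation balances one 1− anion.

[Rh(gly)2(py)2][TaI3(NO3)3]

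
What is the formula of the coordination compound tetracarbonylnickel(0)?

Ligands: 4 carbonyl (CO, neutral). Ligand charge sum = 0.
With Ni in oxidation state 0, the complex ion is [Ni...].

[Ni(CO)4]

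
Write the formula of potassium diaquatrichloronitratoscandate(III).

K[ScCl3(H2O)2(NO3)]

Ligands: 1 nitrato (NO3, -1), 3 chloro (Cl, -1), 2 aqua (H2O, neutral). Ligand charge sum = -4.
Charge balance with potassium (+1) requires 1 complex ion per 1 potassium.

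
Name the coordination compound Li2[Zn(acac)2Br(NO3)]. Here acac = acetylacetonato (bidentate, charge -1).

The 2 lithium counter-ions carry a total charge of +2, so each complex ion is 2−.
Ligand charges: 1×nitrato (-1 each), 2×acetylacetonato (-1 each), 1×bromo (-1 each); total -4. So Zn + (-4) = 2−, giving Zn = +2.
Ligands are named alphabetically: acetylacetonato before bromo before nitrato.
The complex ion is anionic, so zinc takes the -ate form zincate(II).

lithium bis(acetylacetonato)bromonitratozincate(II)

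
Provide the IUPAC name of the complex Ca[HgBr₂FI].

The 1 calcium counter-ion carries a total charge of +2, so each complex ion is 2−.
Ligand charges: 1×fluoro (-1 each), 1×iodo (-1 each), 2×bromo (-1 each); total -4. So Hg + (-4) = 2−, giving Hg = +2.
Ligands are named alphabetically: bromo before fluoro before iodo.
The complex ion is anionic, so mercury takes the -ate form mercurate(II).

calcium dibromofluoroiodomercurate(II)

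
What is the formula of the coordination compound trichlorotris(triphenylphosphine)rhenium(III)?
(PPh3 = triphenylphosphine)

[ReCl3(PPh3)3]

Ligands: 3 chloro (Cl, -1), 3 triphenylphosphine (PPh3, neutral). Ligand charge sum = -3.
With Re in oxidation state +3, the complex ion is [Re...].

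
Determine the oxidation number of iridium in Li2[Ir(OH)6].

+4

2 lithium outside the brackets (+1 each) → the complex ion is 2−.
Ligand charges: 6×OH = -6; sum -6.
Ir + (-6) = 2− ⇒ Ir is +4.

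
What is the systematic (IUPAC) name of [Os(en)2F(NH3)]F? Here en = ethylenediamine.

The 1 fluoride counter-ion carries a total charge of -1, so each complex ion is 1+.
Ligand charges: 1×fluoro (-1 each), 2×ethylenediamine (neutral), 1×ammine (neutral); total -1. So Os + (-1) = 1+, giving Os = +2.
Ligands are named alphabetically: ammine before ethylenediamine before fluoro.

amminebis(ethylenediamine)fluoroosmium(II) fluoride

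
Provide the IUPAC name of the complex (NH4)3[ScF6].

ammonium hexafluoroscandate(III)

The 3 ammonium counter-ions carry a total charge of +3, so each complex ion is 3−.
Ligand charges: 6×fluoro (-1 each); total -6. So Sc + (-6) = 3−, giving Sc = +3.
The complex ion is anionic, so scandium takes the -ate form scandate(III).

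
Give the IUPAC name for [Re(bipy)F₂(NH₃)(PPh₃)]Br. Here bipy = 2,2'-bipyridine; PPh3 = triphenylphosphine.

ammine(2,2'-bipyridine)difluoro(triphenylphosphine)rhenium(III) bromide

The 1 bromide counter-ion carries a total charge of -1, so each complex ion is 1+.
Ligand charges: 1×2,2'-bipyridine (neutral), 1×triphenylphosphine (neutral), 2×fluoro (-1 each), 1×ammine (neutral); total -2. So Re + (-2) = 1+, giving Re = +3.
Ligands are named alphabetically: ammine before bipyridine before fluoro before triphenylphosphine.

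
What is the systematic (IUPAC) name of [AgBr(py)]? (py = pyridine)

bromo(pyridine)silver(I)

There is no counter-ion, so the complex is neutral overall.
Ligand charges: 1×bromo (-1 each), 1×pyridine (neutral); total -1. So Ag + (-1) = 0, giving Ag = +1.
Ligands are named alphabetically: bromo before pyridine.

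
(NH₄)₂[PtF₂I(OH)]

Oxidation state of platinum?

2 ammonium outside the brackets (+1 each) → the complex ion is 2−.
Ligand charges: 1×OH = -1; 2×F = -2; 1×I = -1; sum -4.
Pt + (-4) = 2− ⇒ Pt is +2.

+2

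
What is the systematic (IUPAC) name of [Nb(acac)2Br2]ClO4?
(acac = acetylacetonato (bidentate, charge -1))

bis(acetylacetonato)dibromoniobium(V) perchlorate

The 1 perchlorate counter-ion carries a total charge of -1, so each complex ion is 1+.
Ligand charges: 2×acetylacetonato (-1 each), 2×bromo (-1 each); total -4. So Nb + (-4) = 1+, giving Nb = +5.
Ligands are named alphabetically: acetylacetonato before bromo.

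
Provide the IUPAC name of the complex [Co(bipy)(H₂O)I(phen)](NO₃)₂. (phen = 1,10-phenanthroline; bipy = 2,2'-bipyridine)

aqua(2,2'-bipyridine)iodo(1,10-phenanthroline)cobalt(III) nitrate

The 2 nitrate counter-ions carry a total charge of -2, so each complex ion is 2+.
Ligand charges: 1×iodo (-1 each), 1×aqua (neutral), 1×1,10-phenanthroline (neutral), 1×2,2'-bipyridine (neutral); total -1. So Co + (-1) = 2+, giving Co = +3.
Ligands are named alphabetically: aqua before bipyridine before iodo before phenanthroline.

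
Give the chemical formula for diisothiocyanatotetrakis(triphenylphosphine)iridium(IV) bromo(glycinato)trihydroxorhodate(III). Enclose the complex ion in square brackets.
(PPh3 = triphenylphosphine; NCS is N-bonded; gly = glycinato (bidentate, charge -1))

[Ir(NCS)2(PPh3)4][RhBr(gly)(OH)3]

Cation [Ir…]: ligand charges -2, Ir(IV) ⇒ ion charge 2+.
Anion [Rh…]: ligand charges -5, Rh(III) ⇒ ion charge 2−.
One 2+ cation balances one 2− anion.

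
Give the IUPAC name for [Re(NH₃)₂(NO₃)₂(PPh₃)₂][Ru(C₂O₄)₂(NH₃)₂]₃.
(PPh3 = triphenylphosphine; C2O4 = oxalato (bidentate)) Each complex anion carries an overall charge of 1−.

diamminedinitratobis(triphenylphosphine)rhenium(V) diamminedioxalatoruthenate(III)

Both ions are complex: the cation is named first with the plain metal name, the anion second with the -ate form; each ion's ligands are alphabetised independently.
The complex anion is given as 1−; its ligand charges sum to -4, so Ru = +3.
With 3 anions per cation, the cation must be 3×1 = 3+.
Cation: ligand charges sum to -2; for the ion to be 3+, Re = +5.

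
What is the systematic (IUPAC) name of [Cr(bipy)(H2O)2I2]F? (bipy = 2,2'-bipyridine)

The 1 fluoride counter-ion carries a total charge of -1, so each complex ion is 1+.
Ligand charges: 2×iodo (-1 each), 2×aqua (neutral), 1×2,2'-bipyridine (neutral); total -2. So Cr + (-2) = 1+, giving Cr = +3.
Ligands are named alphabetically: aqua before bipyridine before iodo.

diaqua(2,2'-bipyridine)diiodochromium(III) fluoride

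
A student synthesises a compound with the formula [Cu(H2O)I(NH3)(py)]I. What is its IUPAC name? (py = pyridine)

The 1 iodide counter-ion carries a total charge of -1, so each complex ion is 1+.
Ligand charges: 1×aqua (neutral), 1×iodo (-1 each), 1×ammine (neutral), 1×pyridine (neutral); total -1. So Cu + (-1) = 1+, giving Cu = +2.
Ligands are named alphabetically: ammine before aqua before iodo before pyridine.

ammineaquaiodo(pyridine)copper(II) iodide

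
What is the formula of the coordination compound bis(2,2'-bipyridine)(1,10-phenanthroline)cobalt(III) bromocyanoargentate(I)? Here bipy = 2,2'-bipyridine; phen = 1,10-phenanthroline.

Cation [Co…]: ligand charges 0, Co(III) ⇒ ion charge 3+.
Anion [Ag…]: ligand charges -2, Ag(I) ⇒ ion charge 1−.
One 3+ cation requires 3 of the 1− anion.

[Co(bipy)2(phen)][AgBr(CN)]3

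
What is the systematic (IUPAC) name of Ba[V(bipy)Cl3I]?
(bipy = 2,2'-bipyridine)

The 1 barium counter-ion carries a total charge of +2, so each complex ion is 2−.
Ligand charges: 1×2,2'-bipyridine (neutral), 3×chloro (-1 each), 1×iodo (-1 each); total -4. So V + (-4) = 2−, giving V = +2.
Ligands are named alphabetically: bipyridine before chloro before iodo.
The complex ion is anionic, so vanadium takes the -ate form vanadate(II).

barium (2,2'-bipyridine)trichloroiodovanadate(II)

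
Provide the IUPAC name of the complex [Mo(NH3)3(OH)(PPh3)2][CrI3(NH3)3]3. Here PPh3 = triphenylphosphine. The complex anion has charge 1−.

The complex anion is given as 1−; its ligand charges sum to -3, so Cr = +2.
With 3 anions per cation, the cation must be 3×1 = 3+.
Cation: ligand charges sum to -1; for the ion to be 3+, Mo = +4.

triamminehydroxobis(triphenylphosphine)molybdenum(IV) triamminetriiodochromate(II)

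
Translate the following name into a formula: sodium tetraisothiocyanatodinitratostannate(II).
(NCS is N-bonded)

Ligands: 2 nitrato (NO3, -1), 4 isothiocyanato (NCS, -1). Ligand charge sum = -6.
Charge balance with sodium (+1) requires 1 complex ion per 4 sodium.

Na4[Sn(NCS)4(NO3)2]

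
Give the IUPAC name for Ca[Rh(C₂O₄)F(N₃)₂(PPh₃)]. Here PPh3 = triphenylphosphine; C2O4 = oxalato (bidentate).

The 1 calcium counter-ion carries a total charge of +2, so each complex ion is 2−.
Ligand charges: 1×triphenylphosphine (neutral), 2×azido (-1 each), 1×fluoro (-1 each), 1×oxalato (-2 each); total -5. So Rh + (-5) = 2−, giving Rh = +3.
Ligands are named alphabetically: azido before fluoro before oxalato before triphenylphosphine.
The complex ion is anionic, so rhodium takes the -ate form rhodate(III).

calcium diazidofluorooxalato(triphenylphosphine)rhodate(III)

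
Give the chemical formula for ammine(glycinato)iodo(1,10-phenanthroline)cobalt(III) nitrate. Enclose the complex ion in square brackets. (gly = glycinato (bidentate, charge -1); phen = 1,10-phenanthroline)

Ligands: 1 iodo (I, -1), 1 glycinato (gly, -1), 1 ammine (NH3, neutral), 1 1,10-phenanthroline (phen, neutral). Ligand charge sum = -2.
Charge balance with nitrate (-1) requires 1 complex ion per 1 nitrate.

[Co(gly)I(NH3)(phen)]NO3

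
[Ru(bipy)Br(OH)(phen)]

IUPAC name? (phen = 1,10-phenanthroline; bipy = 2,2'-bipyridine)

There is no counter-ion, so the complex is neutral overall.
Ligand charges: 1×hydroxo (-1 each), 1×1,10-phenanthroline (neutral), 1×2,2'-bipyridine (neutral), 1×bromo (-1 each); total -2. So Ru + (-2) = 0, giving Ru = +2.
Ligands are named alphabetically: bipyridine before bromo before hydroxo before phenanthroline.

(2,2'-bipyridine)bromohydroxo(1,10-phenanthroline)ruthenium(II)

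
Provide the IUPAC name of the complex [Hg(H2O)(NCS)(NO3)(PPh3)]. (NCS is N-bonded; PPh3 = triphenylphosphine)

aquaisothiocyanatonitrato(triphenylphosphine)mercury(II)

There is no counter-ion, so the complex is neutral overall.
Ligand charges: 1×nitrato (-1 each), 1×isothiocyanato (-1 each), 1×triphenylphosphine (neutral), 1×aqua (neutral); total -2. So Hg + (-2) = 0, giving Hg = +2.
Ligands are named alphabetically: aqua before isothiocyanato before nitrato before triphenylphosphine.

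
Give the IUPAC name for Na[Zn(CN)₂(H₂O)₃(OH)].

The 1 sodium counter-ion carries a total charge of +1, so each complex ion is 1−.
Ligand charges: 1×hydroxo (-1 each), 3×aqua (neutral), 2×cyano (-1 each); total -3. So Zn + (-3) = 1−, giving Zn = +2.
The complex ion is anionic, so zinc takes the -ate form zincate(II).

sodium triaquadicyanohydroxozincate(II)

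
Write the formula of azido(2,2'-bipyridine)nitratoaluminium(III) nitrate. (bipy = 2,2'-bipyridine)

Ligands: 1 nitrato (NO3, -1), 1 2,2'-bipyridine (bipy, neutral), 1 azido (N3, -1). Ligand charge sum = -2.
With Al in oxidation state +3, the complex ion is [Al...]^1+.
Charge balance with nitrate (-1) requires 1 complex ion per 1 nitrate.

[Al(bipy)(N3)(NO3)]NO3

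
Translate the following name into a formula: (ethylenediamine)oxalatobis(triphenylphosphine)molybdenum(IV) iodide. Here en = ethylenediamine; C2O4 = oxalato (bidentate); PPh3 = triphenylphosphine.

[Mo(C2O4)(en)(PPh3)2]I2

Ligands: 1 ethylenediamine (en, neutral), 1 oxalato (C2O4, -2), 2 triphenylphosphine (PPh3, neutral). Ligand charge sum = -2.
Charge balance with iodide (-1) requires 1 complex ion per 2 iodide.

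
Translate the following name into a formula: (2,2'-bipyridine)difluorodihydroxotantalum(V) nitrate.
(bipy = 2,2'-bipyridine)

[Ta(bipy)F2(OH)2]NO3

Ligands: 2 fluoro (F, -1), 2 hydroxo (OH, -1), 1 2,2'-bipyridine (bipy, neutral). Ligand charge sum = -4.
With Ta in oxidation state +5, the complex ion is [Ta...]^1+.
Charge balance with nitrate (-1) requires 1 complex ion per 1 nitrate.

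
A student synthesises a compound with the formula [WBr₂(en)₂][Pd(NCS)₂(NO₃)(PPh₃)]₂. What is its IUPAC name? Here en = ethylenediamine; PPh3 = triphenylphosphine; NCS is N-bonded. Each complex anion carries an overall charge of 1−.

dibromobis(ethylenediamine)tungsten(IV) diisothiocyanatonitrato(triphenylphosphine)palladate(II)

Both ions are complex: the cation is named first with the plain metal name, the anion second with the -ate form; each ion's ligands are alphabetised independently.
The complex anion is given as 1−; its ligand charges sum to -3, so Pd = +2.
With 2 anions per cation, the cation must be 2×1 = 2+.
Cation: ligand charges sum to -2; for the ion to be 2+, W = +4.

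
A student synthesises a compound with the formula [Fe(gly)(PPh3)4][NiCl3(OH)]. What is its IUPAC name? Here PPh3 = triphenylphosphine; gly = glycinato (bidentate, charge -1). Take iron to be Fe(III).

(glycinato)tetrakis(triphenylphosphine)iron(III) trichlorohydroxonickelate(II)

Fe is given as +3; the cation's ligand charges sum to -1, so the complex cation is 2+.
A 1:1 salt means the anion carries the equal and opposite charge, 2−.
Anion: ligand charges sum to -4; for the ion to be 2−, Ni = +2.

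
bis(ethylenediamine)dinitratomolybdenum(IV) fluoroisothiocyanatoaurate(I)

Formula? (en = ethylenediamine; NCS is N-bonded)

Cation [Mo…]: ligand charges -2, Mo(IV) ⇒ ion charge 2+.
Anion [Au…]: ligand charges -2, Au(I) ⇒ ion charge 1−.
One 2+ cation requires 2 of the 1− anion.

[Mo(en)2(NO3)2][AuF(NCS)]2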